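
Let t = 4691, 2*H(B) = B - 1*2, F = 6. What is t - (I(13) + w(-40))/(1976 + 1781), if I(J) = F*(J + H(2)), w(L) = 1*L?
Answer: 17624049/3757 ≈ 4691.0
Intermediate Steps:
H(B) = -1 + B/2 (H(B) = (B - 1*2)/2 = (B - 2)/2 = (-2 + B)/2 = -1 + B/2)
w(L) = L
I(J) = 6*J (I(J) = 6*(J + (-1 + (½)*2)) = 6*(J + (-1 + 1)) = 6*(J + 0) = 6*J)
t - (I(13) + w(-40))/(1976 + 1781) = 4691 - (6*13 - 40)/(1976 + 1781) = 4691 - (78 - 40)/3757 = 4691 - 38/3757 = 17624049/3757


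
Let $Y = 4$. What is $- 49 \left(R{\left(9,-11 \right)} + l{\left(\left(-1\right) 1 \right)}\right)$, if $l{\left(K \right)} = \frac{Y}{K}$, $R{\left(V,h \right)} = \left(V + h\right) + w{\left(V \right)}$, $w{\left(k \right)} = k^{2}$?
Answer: $-3675$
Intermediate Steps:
$R{\left(V,h \right)} = V + h + V^{2}$ ($R{\left(V,h \right)} = \left(V + h\right) + V^{2} = V + h + V^{2}$)
$l{\left(K \right)} = \frac{4}{K}$
$- 49 \left(R{\left(9,-11 \right)} + l{\left(\left(-1\right) 1 \right)}\right) = - 49 \left(\left(9 - 11 + 9^{2}\right) + \frac{4}{\left(-1\right) 1}\right) = - 49 \left(\left(9 - 11 + 81\right) + \frac{4}{-1}\right) = - 49 \left(79 + 4 \left(-1\right)\right) = - 49 \left(79 - 4\right) = \left(-49\right) 75 = -3675$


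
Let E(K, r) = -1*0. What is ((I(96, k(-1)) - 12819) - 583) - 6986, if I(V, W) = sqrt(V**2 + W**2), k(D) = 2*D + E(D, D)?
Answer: -20388 + 2*sqrt(2305) ≈ -20292.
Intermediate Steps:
E(K, r) = 0
k(D) = 2*D (k(D) = 2*D + 0 = 2*D)
((I(96, k(-1)) - 12819) - 583) - 6986 = ((sqrt(96**2 + (2*(-1))**2) - 12819) - 583) - 6986 = ((sqrt(9216 + (-2)**2) - 12819) - 583) - 6986 = ((sqrt(9216 + 4) - 12819) - 583) - 6986 = ((sqrt(9220) - 12819) - 583) - 6986 = ((2*sqrt(2305) - 12819) - 583) - 6986 = ((-12819 + 2*sqrt(2305)) - 583) - 6986 = (-13402 + 2*sqrt(2305)) - 6986 = -20388 + 2*sqrt(2305)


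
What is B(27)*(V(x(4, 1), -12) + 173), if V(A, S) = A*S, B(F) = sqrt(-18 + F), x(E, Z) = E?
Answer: 375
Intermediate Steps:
B(27)*(V(x(4, 1), -12) + 173) = sqrt(-18 + 27)*(4*(-12) + 173) = sqrt(9)*(-48 + 173) = 3*125 = 375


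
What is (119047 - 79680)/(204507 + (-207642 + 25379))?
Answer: 39367/22244 ≈ 1.7698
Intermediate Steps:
(119047 - 79680)/(204507 + (-207642 + 25379)) = 39367/(204507 - 182263) = 39367/22244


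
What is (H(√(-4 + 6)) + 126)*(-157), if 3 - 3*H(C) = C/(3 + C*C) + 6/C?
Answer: -19939 + 2512*√2/15 ≈ -19702.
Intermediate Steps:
H(C) = 1 - 2/C - C/(3*(3 + C²)) (H(C) = 1 - (C/(3 + C*C) + 6/C)/3 = 1 - (C/(3 + C²) + 6/C)/3 = 1 - (6/C + C/(3 + C²))/3 = 1 + (-2/C - C/(3*(3 + C²))) = 1 - 2/C - C/(3*(3 + C²)))
(H(√(-4 + 6)) + 126)*(-157) = ((-6 + (√(-4 + 6))³ + 3*√(-4 + 6) - 7*(√(-4 + 6))²/3)/((√(-4 + 6))*(3 + (√(-4 + 6))²)) + 126)*(-157) = ((-6 + (√2)³ + 3*√2 - 7*(√2)²/3)/((√2)*(3 + (√2)²)) + 126)*(-157) = ((√2/2)*(-6 + 2*√2 + 3*√2 - 7/3*2)/(3 + 2) + 126)*(-157) = ((√2/2)*(-6 + 2*√2 + 3*√2 - 14/3)/5 + 126)*(-157) = ((√2/2)*(⅕)*(-32/3 + 5*√2) + 126)*(-157) = (√2*(-32/3 + 5*√2)/10 + 126)*(-157) = (126 + √2*(-32/3 + 5*√2)/10)*(-157) = -19782 - 157*√2*(-32/3 + 5*√2)/10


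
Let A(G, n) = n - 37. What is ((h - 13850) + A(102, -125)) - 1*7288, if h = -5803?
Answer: -27103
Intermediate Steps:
A(G, n) = -37 + n
((h - 13850) + A(102, -125)) - 1*7288 = ((-5803 - 13850) + (-37 - 125)) - 1*7288 = (-19653 - 162) - 7288 = -19815 - 7288 = -27103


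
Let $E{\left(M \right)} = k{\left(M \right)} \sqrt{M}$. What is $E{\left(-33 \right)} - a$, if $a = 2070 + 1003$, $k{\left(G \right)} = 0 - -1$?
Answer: $-3073 + i \sqrt{33} \approx -3073.0 + 5.7446 i$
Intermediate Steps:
$k{\left(G \right)} = 1$ ($k{\left(G \right)} = 0 + 1 = 1$)
$a = 3073$
$E{\left(M \right)} = \sqrt{M}$ ($E{\left(M \right)} = 1 \sqrt{M} = \sqrt{M}$)
$E{\left(-33 \right)} - a = \sqrt{-33} - 3073 = i \sqrt{33} - 3073 = -3073 + i \sqrt{33}$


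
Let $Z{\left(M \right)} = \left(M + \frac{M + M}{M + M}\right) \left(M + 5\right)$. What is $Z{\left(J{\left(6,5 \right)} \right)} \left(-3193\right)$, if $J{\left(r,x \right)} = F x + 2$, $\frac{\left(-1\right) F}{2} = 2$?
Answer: $-705653$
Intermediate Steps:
$F = -4$ ($F = \left(-2\right) 2 = -4$)
$J{\left(r,x \right)} = 2 - 4 x$ ($J{\left(r,x \right)} = - 4 x + 2 = 2 - 4 x$)
$Z{\left(M \right)} = \left(1 + M\right) \left(5 + M\right)$ ($Z{\left(M \right)} = \left(M + \frac{2 M}{2 M}\right) \left(5 + M\right) = \left(M + 2 M \frac{1}{2 M}\right) \left(5 + M\right) = \left(M + 1\right) \left(5 + M\right) = \left(1 + M\right) \left(5 + M\right)$)
$Z{\left(J{\left(6,5 \right)} \right)} \left(-3193\right) = \left(5 + \left(2 - 20\right)^{2} + 6 \left(2 - 20\right)\right) \left(-3193\right) = \left(5 + \left(-18\right)^{2} + 6 \left(-18\right)\right) \left(-3193\right) = \left(5 + 324 - 108\right) \left(-3193\right) = 221 \left(-3193\right) = -705653$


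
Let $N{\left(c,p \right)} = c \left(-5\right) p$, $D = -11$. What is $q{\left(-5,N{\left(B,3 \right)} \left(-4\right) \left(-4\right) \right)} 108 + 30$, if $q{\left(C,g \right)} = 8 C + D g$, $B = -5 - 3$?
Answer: $-2285250$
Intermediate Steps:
$B = -8$ ($B = -5 - 3 = -8$)
$N{\left(c,p \right)} = - 5 c p$
$q{\left(C,g \right)} = - 11 g + 8 C$ ($q{\left(C,g \right)} = 8 C - 11 g = - 11 g + 8 C$)
$q{\left(-5,N{\left(B,3 \right)} \left(-4\right) \left(-4\right) \right)} 108 + 30 = \left(- 11 \left(-5\right) \left(-8\right) 3 \left(-4\right) \left(-4\right) + 8 \left(-5\right)\right) 108 + 30 = \left(- 11 \cdot 120 \left(-4\right) \left(-4\right) - 40\right) 108 + 30 = \left(- 11 \left(\left(-480\right) \left(-4\right)\right) - 40\right) 108 + 30 = \left(\left(-11\right) 1920 - 40\right) 108 + 30 = \left(-21120 - 40\right) 108 + 30 = \left(-21160\right) 108 + 30 = -2285280 + 30 = -2285250$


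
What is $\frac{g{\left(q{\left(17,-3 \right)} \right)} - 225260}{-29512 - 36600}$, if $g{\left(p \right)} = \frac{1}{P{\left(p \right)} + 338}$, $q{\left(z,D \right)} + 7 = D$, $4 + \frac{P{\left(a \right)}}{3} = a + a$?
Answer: $\frac{59919159}{17585792} \approx 3.4072$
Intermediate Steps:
$P{\left(a \right)} = -12 + 6 a$ ($P{\left(a \right)} = -12 + 3 \left(a + a\right) = -12 + 3 \cdot 2 a = -12 + 6 a$)
$q{\left(z,D \right)} = -7 + D$
$g{\left(p \right)} = \frac{1}{326 + 6 p}$ ($g{\left(p \right)} = \frac{1}{\left(-12 + 6 p\right) + 338} = \frac{1}{326 + 6 p}$)
$\frac{g{\left(q{\left(17,-3 \right)} \right)} - 225260}{-29512 - 36600} = \frac{\frac{1}{2 \left(163 + 3 \left(-7 - 3\right)\right)} - 225260}{-29512 - 36600} = \frac{\frac{1}{2 \left(163 + 3 \left(-10\right)\right)} - 225260}{-66112} = \left(\frac{1}{2 \left(163 - 30\right)} - 225260\right) \left(- \frac{1}{66112}\right) = \left(\frac{1}{2 \cdot 133} - 225260\right) \left(- \frac{1}{66112}\right) = \left(\frac{1}{2} \cdot \frac{1}{133} - 225260\right) \left(- \frac{1}{66112}\right) = \left(\frac{1}{266} - 225260\right) \left(- \frac{1}{66112}\right) = \left(- \frac{59919159}{266}\right) \left(- \frac{1}{66112}\right) = \frac{59919159}{17585792}$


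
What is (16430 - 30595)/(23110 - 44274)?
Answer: 14165/21164 ≈ 0.66930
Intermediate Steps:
(16430 - 30595)/(23110 - 44274) = -14165/(-21164) = -14165*(-1/21164) = 14165/21164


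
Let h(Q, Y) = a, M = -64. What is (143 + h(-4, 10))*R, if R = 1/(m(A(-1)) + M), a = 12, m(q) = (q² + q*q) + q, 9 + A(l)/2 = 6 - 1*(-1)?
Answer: -155/36 ≈ -4.3056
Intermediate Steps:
A(l) = -4 (A(l) = -18 + 2*(6 - 1*(-1)) = -18 + 2*(6 + 1) = -18 + 2*7 = -18 + 14 = -4)
m(q) = q + 2*q² (m(q) = (q² + q²) + q = 2*q² + q = q + 2*q²)
R = -1/36 (R = 1/(-4*(1 + 2*(-4)) - 64) = 1/(-4*(1 - 8) - 64) = 1/(-4*(-7) - 64) = 1/(28 - 64) = 1/(-36) = -1/36 ≈ -0.027778)
h(Q, Y) = 12
(143 + h(-4, 10))*R = (143 + 12)*(-1/36) = 155*(-1/36) = -155/36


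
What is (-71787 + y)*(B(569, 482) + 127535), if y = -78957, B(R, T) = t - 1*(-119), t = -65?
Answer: -19233276216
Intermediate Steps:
B(R, T) = 54 (B(R, T) = -65 - 1*(-119) = -65 + 119 = 54)
(-71787 + y)*(B(569, 482) + 127535) = (-71787 - 78957)*(54 + 127535) = -150744*127589 = -19233276216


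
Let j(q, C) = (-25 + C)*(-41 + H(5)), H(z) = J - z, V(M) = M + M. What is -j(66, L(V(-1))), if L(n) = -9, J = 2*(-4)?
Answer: -1836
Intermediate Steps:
J = -8
V(M) = 2*M
H(z) = -8 - z
j(q, C) = 1350 - 54*C (j(q, C) = (-25 + C)*(-41 + (-8 - 1*5)) = (-25 + C)*(-41 + (-8 - 5)) = (-25 + C)*(-41 - 13) = (-25 + C)*(-54) = 1350 - 54*C)
-j(66, L(V(-1))) = -(1350 - 54*(-9)) = -(1350 + 486) = -1*1836 = -1836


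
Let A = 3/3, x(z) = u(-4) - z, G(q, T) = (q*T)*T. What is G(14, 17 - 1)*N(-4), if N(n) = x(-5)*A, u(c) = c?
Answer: 3584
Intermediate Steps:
G(q, T) = q*T² (G(q, T) = (T*q)*T = q*T²)
x(z) = -4 - z
A = 1 (A = 3*(⅓) = 1)
N(n) = 1 (N(n) = (-4 - 1*(-5))*1 = (-4 + 5)*1 = 1*1 = 1)
G(14, 17 - 1)*N(-4) = (14*(17 - 1)²)*1 = (14*16²)*1 = (14*256)*1 = 3584*1 = 3584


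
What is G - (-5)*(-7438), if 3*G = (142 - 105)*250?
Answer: -102320/3 ≈ -34107.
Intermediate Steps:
G = 9250/3 (G = ((142 - 105)*250)/3 = (37*250)/3 = (⅓)*9250 = 9250/3 ≈ 3083.3)
G - (-5)*(-7438) = 9250/3 - (-5)*(-7438) = 9250/3 - 1*37190 = 9250/3 - 37190 = -102320/3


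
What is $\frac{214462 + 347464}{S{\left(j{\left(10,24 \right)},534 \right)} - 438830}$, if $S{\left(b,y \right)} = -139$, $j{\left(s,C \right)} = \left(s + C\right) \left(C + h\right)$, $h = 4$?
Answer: $- \frac{561926}{438969} \approx -1.2801$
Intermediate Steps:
$j{\left(s,C \right)} = \left(4 + C\right) \left(C + s\right)$ ($j{\left(s,C \right)} = \left(s + C\right) \left(C + 4\right) = \left(C + s\right) \left(4 + C\right) = \left(4 + C\right) \left(C + s\right)$)
$\frac{214462 + 347464}{S{\left(j{\left(10,24 \right)},534 \right)} - 438830} = \frac{214462 + 347464}{-139 - 438830} = \frac{561926}{-438969} = 561926 \left(- \frac{1}{438969}\right) = - \frac{561926}{438969}$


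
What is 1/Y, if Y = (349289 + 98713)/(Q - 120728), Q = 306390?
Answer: 92831/224001 ≈ 0.41442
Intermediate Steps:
Y = 224001/92831 (Y = (349289 + 98713)/(306390 - 120728) = 448002/185662 = 448002*(1/185662) = 224001/92831 ≈ 2.4130)
1/Y = 1/(224001/92831) = 92831/224001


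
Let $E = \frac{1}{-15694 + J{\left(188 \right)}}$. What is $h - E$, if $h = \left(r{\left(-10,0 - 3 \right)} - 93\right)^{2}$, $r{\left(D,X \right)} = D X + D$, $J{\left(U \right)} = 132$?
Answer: $\frac{82929899}{15562} \approx 5329.0$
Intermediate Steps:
$r{\left(D,X \right)} = D + D X$
$h = 5329$ ($h = \left(- 10 \left(1 + \left(0 - 3\right)\right) - 93\right)^{2} = \left(- 10 \left(1 - 3\right) - 93\right)^{2} = \left(\left(-10\right) \left(-2\right) - 93\right)^{2} = \left(20 - 93\right)^{2} = \left(-73\right)^{2} = 5329$)
$E = - \frac{1}{15562}$ ($E = \frac{1}{-15694 + 132} = \frac{1}{-15562} = - \frac{1}{15562} \approx -6.4259 \cdot 10^{-5}$)
$h - E = 5329 - - \frac{1}{15562} = 5329 + \frac{1}{15562} = \frac{82929899}{15562}$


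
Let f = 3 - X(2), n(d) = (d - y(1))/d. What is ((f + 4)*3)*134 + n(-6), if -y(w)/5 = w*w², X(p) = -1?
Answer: 19297/6 ≈ 3216.2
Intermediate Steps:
y(w) = -5*w³ (y(w) = -5*w*w² = -5*w³)
n(d) = (5 + d)/d (n(d) = (d - (-5)*1³)/d = (d - (-5))/d = (d - 1*(-5))/d = (d + 5)/d = (5 + d)/d)
f = 4 (f = 3 - 1*(-1) = 3 + 1 = 4)
((f + 4)*3)*134 + n(-6) = ((4 + 4)*3)*134 + (5 - 6)/(-6) = (8*3)*134 - ⅙*(-1) = 24*134 + ⅙ = 3216 + ⅙ = 19297/6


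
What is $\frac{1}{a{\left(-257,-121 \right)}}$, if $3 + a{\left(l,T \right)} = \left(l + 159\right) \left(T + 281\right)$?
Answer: $- \frac{1}{15683} \approx -6.3763 \cdot 10^{-5}$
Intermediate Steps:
$a{\left(l,T \right)} = -3 + \left(159 + l\right) \left(281 + T\right)$ ($a{\left(l,T \right)} = -3 + \left(l + 159\right) \left(T + 281\right) = -3 + \left(159 + l\right) \left(281 + T\right)$)
$\frac{1}{a{\left(-257,-121 \right)}} = \frac{1}{44676 + 159 \left(-121\right) + 281 \left(-257\right) - -31097} = \frac{1}{44676 - 19239 - 72217 + 31097} = \frac{1}{-15683} = - \frac{1}{15683}$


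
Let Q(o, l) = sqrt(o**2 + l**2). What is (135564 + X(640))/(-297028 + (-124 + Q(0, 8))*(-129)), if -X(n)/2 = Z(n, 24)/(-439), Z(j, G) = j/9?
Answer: -133903661/278608716 ≈ -0.48062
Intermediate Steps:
Z(j, G) = j/9 (Z(j, G) = j*(1/9) = j/9)
X(n) = 2*n/3951 (X(n) = -2*n/9/(-439) = -2*n/9*(-1)/439 = -(-2)*n/3951 = 2*n/3951)
Q(o, l) = sqrt(l**2 + o**2)
(135564 + X(640))/(-297028 + (-124 + Q(0, 8))*(-129)) = (135564 + (2/3951)*640)/(-297028 + (-124 + sqrt(8**2 + 0**2))*(-129)) = (135564 + 1280/3951)/(-297028 + (-124 + sqrt(64 + 0))*(-129)) = 535614644/(3951*(-297028 + (-124 + sqrt(64))*(-129))) = 535614644/(3951*(-297028 + (-124 + 8)*(-129))) = 535614644/(3951*(-297028 - 116*(-129))) = 535614644/(3951*(-297028 + 14964)) = (535614644/3951)/(-282064) = (535614644/3951)*(-1/282064) = -133903661/278608716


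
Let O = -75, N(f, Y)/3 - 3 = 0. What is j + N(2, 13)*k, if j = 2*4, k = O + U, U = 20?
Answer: -487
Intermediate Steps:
N(f, Y) = 9 (N(f, Y) = 9 + 3*0 = 9 + 0 = 9)
k = -55 (k = -75 + 20 = -55)
j = 8
j + N(2, 13)*k = 8 + 9*(-55) = 8 - 495 = -487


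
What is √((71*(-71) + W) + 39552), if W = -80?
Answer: √34431 ≈ 185.56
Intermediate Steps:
√((71*(-71) + W) + 39552) = √((71*(-71) - 80) + 39552) = √((-5041 - 80) + 39552) = √(-5121 + 39552) = √34431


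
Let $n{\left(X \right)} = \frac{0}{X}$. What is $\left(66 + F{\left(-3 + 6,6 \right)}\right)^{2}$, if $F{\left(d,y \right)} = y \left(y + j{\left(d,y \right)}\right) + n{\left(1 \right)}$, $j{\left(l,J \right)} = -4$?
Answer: $6084$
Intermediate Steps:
$n{\left(X \right)} = 0$
$F{\left(d,y \right)} = y \left(-4 + y\right)$ ($F{\left(d,y \right)} = y \left(y - 4\right) + 0 = y \left(-4 + y\right) + 0 = y \left(-4 + y\right)$)
$\left(66 + F{\left(-3 + 6,6 \right)}\right)^{2} = \left(66 + 6 \left(-4 + 6\right)\right)^{2} = \left(66 + 6 \cdot 2\right)^{2} = \left(66 + 12\right)^{2} = 78^{2} = 6084$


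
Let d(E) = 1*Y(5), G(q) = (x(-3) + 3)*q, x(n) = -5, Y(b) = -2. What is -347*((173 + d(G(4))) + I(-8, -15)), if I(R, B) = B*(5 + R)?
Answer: -74952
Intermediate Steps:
G(q) = -2*q (G(q) = (-5 + 3)*q = -2*q)
d(E) = -2 (d(E) = 1*(-2) = -2)
-347*((173 + d(G(4))) + I(-8, -15)) = -347*((173 - 2) - 15*(5 - 8)) = -347*(171 - 15*(-3)) = -347*(171 + 45) = -347*216 = -74952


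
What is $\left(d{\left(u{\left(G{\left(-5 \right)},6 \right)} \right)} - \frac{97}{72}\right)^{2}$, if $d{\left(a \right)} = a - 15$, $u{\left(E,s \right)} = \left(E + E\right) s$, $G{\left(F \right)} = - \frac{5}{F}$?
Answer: $\frac{97969}{5184} \approx 18.898$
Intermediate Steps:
$u{\left(E,s \right)} = 2 E s$
$d{\left(a \right)} = -15 + a$
$\left(d{\left(u{\left(G{\left(-5 \right)},6 \right)} \right)} - \frac{97}{72}\right)^{2} = \left(\left(-15 + 2 \left(- \frac{5}{-5}\right) 6\right) - \frac{97}{72}\right)^{2} = \left(\left(-15 + 2 \left(\left(-5\right) \left(- \frac{1}{5}\right)\right) 6\right) - \frac{97}{72}\right)^{2} = \left(\left(-15 + 2 \cdot 1 \cdot 6\right) - \frac{97}{72}\right)^{2} = \left(\left(-15 + 12\right) - \frac{97}{72}\right)^{2} = \left(-3 - \frac{97}{72}\right)^{2} = \left(- \frac{313}{72}\right)^{2} = \frac{97969}{5184}$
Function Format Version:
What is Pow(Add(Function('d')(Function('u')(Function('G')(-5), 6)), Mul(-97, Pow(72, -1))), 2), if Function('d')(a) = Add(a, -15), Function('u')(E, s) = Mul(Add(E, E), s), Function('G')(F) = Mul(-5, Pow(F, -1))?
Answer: Rational(97969, 5184) ≈ 18.898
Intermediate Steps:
Function('u')(E, s) = Mul(2, E, s) (Function('u')(E, s) = Mul(Mul(2, E), s) = Mul(2, E, s))
Function('d')(a) = Add(-15, a)
Pow(Add(Function('d')(Function('u')(Function('G')(-5), 6)), Mul(-97, Pow(72, -1))), 2) = Pow(Add(Add(-15, Mul(2, Mul(-5, Pow(-5, -1)), 6)), Mul(-97, Pow(72, -1))), 2) = Pow(Add(Add(-15, Mul(2, Mul(-5, Rational(-1, 5)), 6)), Mul(-97, Rational(1, 72))), 2) = Pow(Add(Add(-15, Mul(2, 1, 6)), Rational(-97, 72)), 2) = Pow(Add(Add(-15, 12), Rational(-97, 72)), 2) = Pow(Add(-3, Rational(-97, 72)), 2) = Pow(Rational(-313, 72), 2) = Rational(97969, 5184)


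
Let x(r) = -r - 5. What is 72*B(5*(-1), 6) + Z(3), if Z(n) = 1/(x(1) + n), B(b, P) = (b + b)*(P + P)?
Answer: -25921/3 ≈ -8640.3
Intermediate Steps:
x(r) = -5 - r
B(b, P) = 4*P*b (B(b, P) = (2*b)*(2*P) = 4*P*b)
Z(n) = 1/(-6 + n) (Z(n) = 1/((-5 - 1*1) + n) = 1/((-5 - 1) + n) = 1/(-6 + n))
72*B(5*(-1), 6) + Z(3) = 72*(4*6*(5*(-1))) + 1/(-6 + 3) = 72*(4*6*(-5)) + 1/(-3) = 72*(-120) - ⅓ = -8640 - ⅓ = -25921/3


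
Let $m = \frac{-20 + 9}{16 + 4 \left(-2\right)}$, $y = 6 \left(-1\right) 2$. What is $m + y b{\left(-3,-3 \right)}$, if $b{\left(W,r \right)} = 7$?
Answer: $- \frac{683}{8} \approx -85.375$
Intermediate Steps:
$y = -12$ ($y = \left(-6\right) 2 = -12$)
$m = - \frac{11}{8}$ ($m = - \frac{11}{16 - 8} = - \frac{11}{8} \approx -1.375$)
$m + y b{\left(-3,-3 \right)} = - \frac{11}{8} - 84 = - \frac{683}{8}$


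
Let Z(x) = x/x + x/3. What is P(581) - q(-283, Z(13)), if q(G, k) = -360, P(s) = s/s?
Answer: 361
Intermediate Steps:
Z(x) = 1 + x/3 (Z(x) = 1 + x*(⅓) = 1 + x/3)
P(s) = 1
P(581) - q(-283, Z(13)) = 1 - 1*(-360) = 1 + 360 = 361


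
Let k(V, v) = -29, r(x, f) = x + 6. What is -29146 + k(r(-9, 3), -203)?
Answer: -29175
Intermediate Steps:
r(x, f) = 6 + x
-29146 + k(r(-9, 3), -203) = -29146 - 29 = -29175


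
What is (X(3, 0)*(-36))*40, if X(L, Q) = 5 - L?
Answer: -2880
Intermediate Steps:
(X(3, 0)*(-36))*40 = ((5 - 1*3)*(-36))*40 = ((5 - 3)*(-36))*40 = (2*(-36))*40 = -72*40 = -2880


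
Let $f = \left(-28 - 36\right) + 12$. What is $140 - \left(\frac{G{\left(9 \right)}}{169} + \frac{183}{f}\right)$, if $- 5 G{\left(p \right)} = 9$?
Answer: $\frac{485131}{3380} \approx 143.53$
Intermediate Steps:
$G{\left(p \right)} = - \frac{9}{5}$ ($G{\left(p \right)} = \left(- \frac{1}{5}\right) 9 = - \frac{9}{5}$)
$f = -52$ ($f = -64 + 12 = -52$)
$140 - \left(\frac{G{\left(9 \right)}}{169} + \frac{183}{f}\right) = 140 - \left(- \frac{9}{5 \cdot 169} + \frac{183}{-52}\right) = 140 - \left(\left(- \frac{9}{5}\right) \frac{1}{169} + 183 \left(- \frac{1}{52}\right)\right) = 140 - \left(- \frac{9}{845} - \frac{183}{52}\right) = 140 - - \frac{11931}{3380} = 140 + \frac{11931}{3380} = \frac{485131}{3380}$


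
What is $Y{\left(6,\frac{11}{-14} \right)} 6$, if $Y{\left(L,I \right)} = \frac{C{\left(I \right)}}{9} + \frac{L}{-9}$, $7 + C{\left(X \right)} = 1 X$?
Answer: $- \frac{193}{21} \approx -9.1905$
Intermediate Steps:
$C{\left(X \right)} = -7 + X$ ($C{\left(X \right)} = -7 + 1 X = -7 + X$)
$Y{\left(L,I \right)} = - \frac{7}{9} - \frac{L}{9} + \frac{I}{9}$ ($Y{\left(L,I \right)} = \frac{-7 + I}{9} + \frac{L}{-9} = \left(-7 + I\right) \frac{1}{9} + L \left(- \frac{1}{9}\right) = \left(- \frac{7}{9} + \frac{I}{9}\right) - \frac{L}{9} = - \frac{7}{9} - \frac{L}{9} + \frac{I}{9}$)
$Y{\left(6,\frac{11}{-14} \right)} 6 = \left(- \frac{7}{9} - \frac{2}{3} + \frac{11 \frac{1}{-14}}{9}\right) 6 = \left(- \frac{7}{9} - \frac{2}{3} + \frac{11 \left(- \frac{1}{14}\right)}{9}\right) 6 = \left(- \frac{7}{9} - \frac{2}{3} + \frac{1}{9} \left(- \frac{11}{14}\right)\right) 6 = \left(- \frac{7}{9} - \frac{2}{3} - \frac{11}{126}\right) 6 = \left(- \frac{193}{126}\right) 6 = - \frac{193}{21}$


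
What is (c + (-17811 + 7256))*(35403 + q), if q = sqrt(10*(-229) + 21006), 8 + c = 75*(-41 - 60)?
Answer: -642139614 - 36276*sqrt(4679) ≈ -6.4462e+8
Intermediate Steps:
c = -7583 (c = -8 + 75*(-41 - 60) = -8 + 75*(-101) = -8 - 7575 = -7583)
q = 2*sqrt(4679) (q = sqrt(-2290 + 21006) = sqrt(18716) = 2*sqrt(4679) ≈ 136.81)
(c + (-17811 + 7256))*(35403 + q) = (-7583 + (-17811 + 7256))*(35403 + 2*sqrt(4679)) = (-7583 - 10555)*(35403 + 2*sqrt(4679)) = -18138*(35403 + 2*sqrt(4679)) = -642139614 - 36276*sqrt(4679)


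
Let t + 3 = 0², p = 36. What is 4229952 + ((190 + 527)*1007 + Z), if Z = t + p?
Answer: 4952004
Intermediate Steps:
t = -3 (t = -3 + 0² = -3 + 0 = -3)
Z = 33 (Z = -3 + 36 = 33)
4229952 + ((190 + 527)*1007 + Z) = 4229952 + ((190 + 527)*1007 + 33) = 4229952 + (717*1007 + 33) = 4229952 + (722019 + 33) = 4229952 + 722052 = 4952004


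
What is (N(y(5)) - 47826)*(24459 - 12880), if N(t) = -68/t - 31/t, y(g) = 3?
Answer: -554159361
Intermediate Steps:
N(t) = -99/t
(N(y(5)) - 47826)*(24459 - 12880) = (-99/3 - 47826)*(24459 - 12880) = (-99*1/3 - 47826)*11579 = (-33 - 47826)*11579 = -47859*11579 = -554159361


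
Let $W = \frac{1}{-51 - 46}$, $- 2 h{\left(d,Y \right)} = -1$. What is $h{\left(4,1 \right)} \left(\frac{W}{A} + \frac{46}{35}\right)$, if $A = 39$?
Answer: $\frac{173983}{264810} \approx 0.65701$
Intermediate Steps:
$h{\left(d,Y \right)} = \frac{1}{2}$ ($h{\left(d,Y \right)} = \left(- \frac{1}{2}\right) \left(-1\right) = \frac{1}{2}$)
$W = - \frac{1}{97}$ ($W = \frac{1}{-97} = - \frac{1}{97} \approx -0.010309$)
$h{\left(4,1 \right)} \left(\frac{W}{A} + \frac{46}{35}\right) = \frac{- \frac{1}{97 \cdot 39} + \frac{46}{35}}{2} = \frac{\left(- \frac{1}{97}\right) \frac{1}{39} + 46 \cdot \frac{1}{35}}{2} = \frac{- \frac{1}{3783} + \frac{46}{35}}{2} = \frac{1}{2} \cdot \frac{173983}{132405} = \frac{173983}{264810}$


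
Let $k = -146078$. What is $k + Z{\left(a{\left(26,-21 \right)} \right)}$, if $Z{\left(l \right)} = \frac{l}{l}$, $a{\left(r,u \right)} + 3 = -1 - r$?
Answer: $-146077$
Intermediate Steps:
$a{\left(r,u \right)} = -4 - r$ ($a{\left(r,u \right)} = -3 - \left(1 + r\right) = -4 - r$)
$Z{\left(l \right)} = 1$
$k + Z{\left(a{\left(26,-21 \right)} \right)} = -146078 + 1 = -146077$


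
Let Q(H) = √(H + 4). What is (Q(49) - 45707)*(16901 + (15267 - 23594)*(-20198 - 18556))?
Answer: -14750629726513 + 322721459*√53 ≈ -1.4748e+13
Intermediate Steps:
Q(H) = √(4 + H)
(Q(49) - 45707)*(16901 + (15267 - 23594)*(-20198 - 18556)) = (√(4 + 49) - 45707)*(16901 + (15267 - 23594)*(-20198 - 18556)) = (√53 - 45707)*(16901 - 8327*(-38754)) = (-45707 + √53)*(16901 + 322704558) = (-45707 + √53)*322721459 = -14750629726513 + 322721459*√53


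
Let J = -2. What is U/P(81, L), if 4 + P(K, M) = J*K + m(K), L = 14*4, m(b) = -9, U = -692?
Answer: 692/175 ≈ 3.9543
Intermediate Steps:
L = 56
P(K, M) = -13 - 2*K (P(K, M) = -4 + (-2*K - 9) = -4 + (-9 - 2*K) = -13 - 2*K)
U/P(81, L) = -692/(-13 - 2*81) = -692/(-13 - 162) = -692/(-175) = -692*(-1/175) = 692/175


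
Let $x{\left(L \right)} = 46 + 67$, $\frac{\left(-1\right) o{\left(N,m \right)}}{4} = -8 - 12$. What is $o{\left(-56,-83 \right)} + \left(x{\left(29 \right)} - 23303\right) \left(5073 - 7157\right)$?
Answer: $48328040$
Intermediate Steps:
$o{\left(N,m \right)} = 80$ ($o{\left(N,m \right)} = - 4 \left(-8 - 12\right) = \left(-4\right) \left(-20\right) = 80$)
$x{\left(L \right)} = 113$
$o{\left(-56,-83 \right)} + \left(x{\left(29 \right)} - 23303\right) \left(5073 - 7157\right) = 80 + \left(113 - 23303\right) \left(5073 - 7157\right) = 80 - -48327960 = 80 + 48327960 = 48328040$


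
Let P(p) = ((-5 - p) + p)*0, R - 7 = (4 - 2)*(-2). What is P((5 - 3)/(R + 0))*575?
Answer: 0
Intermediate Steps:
R = 3 (R = 7 + (4 - 2)*(-2) = 7 + 2*(-2) = 7 - 4 = 3)
P(p) = 0 (P(p) = -5*0 = 0)
P((5 - 3)/(R + 0))*575 = 0*575 = 0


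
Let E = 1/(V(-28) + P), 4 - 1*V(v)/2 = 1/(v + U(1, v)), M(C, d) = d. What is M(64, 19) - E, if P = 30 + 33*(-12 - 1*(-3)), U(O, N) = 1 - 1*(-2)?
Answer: 123012/6473 ≈ 19.004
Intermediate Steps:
U(O, N) = 3 (U(O, N) = 1 + 2 = 3)
V(v) = 8 - 2/(3 + v) (V(v) = 8 - 2/(v + 3) = 8 - 2/(3 + v))
P = -267 (P = 30 + 33*(-12 + 3) = 30 + 33*(-9) = 30 - 297 = -267)
E = -25/6473 (E = 1/(2*(11 + 4*(-28))/(3 - 28) - 267) = 1/(2*(11 - 112)/(-25) - 267) = 1/(2*(-1/25)*(-101) - 267) = 1/(202/25 - 267) = 1/(-6473/25) = -25/6473 ≈ -0.0038622)
M(64, 19) - E = 19 - 1*(-25/6473) = 19 + 25/6473 = 123012/6473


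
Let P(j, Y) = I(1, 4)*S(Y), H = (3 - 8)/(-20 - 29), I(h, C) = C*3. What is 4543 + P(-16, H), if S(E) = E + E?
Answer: 222727/49 ≈ 4545.4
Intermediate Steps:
S(E) = 2*E
I(h, C) = 3*C
H = 5/49 (H = -5/(-49) = -5*(-1/49) = 5/49 ≈ 0.10204)
P(j, Y) = 24*Y (P(j, Y) = (3*4)*(2*Y) = 12*(2*Y) = 24*Y)
4543 + P(-16, H) = 4543 + 24*(5/49) = 4543 + 120/49 = 222727/49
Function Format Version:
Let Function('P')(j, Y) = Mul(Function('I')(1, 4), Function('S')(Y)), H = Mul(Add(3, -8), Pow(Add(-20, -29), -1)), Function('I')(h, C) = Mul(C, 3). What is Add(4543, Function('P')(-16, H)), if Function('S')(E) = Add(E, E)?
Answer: Rational(222727, 49) ≈ 4545.4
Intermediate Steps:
Function('S')(E) = Mul(2, E)
Function('I')(h, C) = Mul(3, C)
H = Rational(5, 49) (H = Mul(-5, Pow(-49, -1)) = Mul(-5, Rational(-1, 49)) = Rational(5, 49) ≈ 0.10204)
Function('P')(j, Y) = Mul(24, Y) (Function('P')(j, Y) = Mul(Mul(3, 4), Mul(2, Y)) = Mul(12, Mul(2, Y)) = Mul(24, Y))
Add(4543, Function('P')(-16, H)) = Add(4543, Mul(24, Rational(5, 49))) = Add(4543, Rational(120, 49)) = Rational(222727, 49)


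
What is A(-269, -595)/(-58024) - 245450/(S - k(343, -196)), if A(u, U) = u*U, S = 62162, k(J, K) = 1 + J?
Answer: -12068135395/1793463816 ≈ -6.7290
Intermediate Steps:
A(u, U) = U*u
A(-269, -595)/(-58024) - 245450/(S - k(343, -196)) = -595*(-269)/(-58024) - 245450/(62162 - (1 + 343)) = 160055*(-1/58024) - 245450/(62162 - 1*344) = -160055/58024 - 245450/(62162 - 344) = -160055/58024 - 245450/61818 = -160055/58024 - 245450*1/61818 = -160055/58024 - 122725/30909 = -12068135395/1793463816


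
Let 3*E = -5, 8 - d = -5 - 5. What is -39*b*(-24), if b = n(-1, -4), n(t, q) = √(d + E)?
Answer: 2184*√3 ≈ 3782.8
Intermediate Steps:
d = 18 (d = 8 - (-5 - 5) = 8 - 1*(-10) = 8 + 10 = 18)
E = -5/3 (E = (⅓)*(-5) = -5/3 ≈ -1.6667)
n(t, q) = 7*√3/3 (n(t, q) = √(18 - 5/3) = √(49/3) = 7*√3/3)
b = 7*√3/3 ≈ 4.0415
-39*b*(-24) = -91*√3*(-24) = 2184*√3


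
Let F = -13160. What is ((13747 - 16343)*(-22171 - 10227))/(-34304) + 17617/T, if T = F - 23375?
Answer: -384173513481/156662080 ≈ -2452.2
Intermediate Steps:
T = -36535 (T = -13160 - 23375 = -36535)
((13747 - 16343)*(-22171 - 10227))/(-34304) + 17617/T = ((13747 - 16343)*(-22171 - 10227))/(-34304) + 17617/(-36535) = -2596*(-32398)*(-1/34304) + 17617*(-1/36535) = 84105208*(-1/34304) - 17617/36535 = -10513151/4288 - 17617/36535 = -384173513481/156662080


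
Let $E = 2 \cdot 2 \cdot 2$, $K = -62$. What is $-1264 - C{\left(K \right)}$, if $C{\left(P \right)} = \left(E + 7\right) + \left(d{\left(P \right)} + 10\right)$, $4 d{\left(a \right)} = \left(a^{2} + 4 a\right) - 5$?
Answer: $- \frac{8747}{4} \approx -2186.8$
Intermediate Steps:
$d{\left(a \right)} = - \frac{5}{4} + a + \frac{a^{2}}{4}$ ($d{\left(a \right)} = \frac{\left(a^{2} + 4 a\right) - 5}{4} = \frac{-5 + a^{2} + 4 a}{4} = - \frac{5}{4} + a + \frac{a^{2}}{4}$)
$E = 8$ ($E = 4 \cdot 2 = 8$)
$C{\left(P \right)} = \frac{95}{4} + P + \frac{P^{2}}{4}$ ($C{\left(P \right)} = \left(8 + 7\right) + \left(\left(- \frac{5}{4} + P + \frac{P^{2}}{4}\right) + 10\right) = 15 + \left(\frac{35}{4} + P + \frac{P^{2}}{4}\right) = \frac{95}{4} + P + \frac{P^{2}}{4}$)
$-1264 - C{\left(K \right)} = -1264 - \left(\frac{95}{4} - 62 + \frac{\left(-62\right)^{2}}{4}\right) = -1264 - \left(\frac{95}{4} - 62 + \frac{1}{4} \cdot 3844\right) = -1264 - \left(\frac{95}{4} - 62 + 961\right) = -1264 - \frac{3691}{4} = - \frac{8747}{4}$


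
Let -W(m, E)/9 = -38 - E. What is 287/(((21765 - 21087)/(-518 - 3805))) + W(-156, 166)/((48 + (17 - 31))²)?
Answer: -7024537/3842 ≈ -1828.4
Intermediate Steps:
W(m, E) = 342 + 9*E (W(m, E) = -9*(-38 - E) = 342 + 9*E)
287/(((21765 - 21087)/(-518 - 3805))) + W(-156, 166)/((48 + (17 - 31))²) = 287/(((21765 - 21087)/(-518 - 3805))) + (342 + 9*166)/((48 + (17 - 31))²) = 287/((678/(-4323))) + (342 + 1494)/((48 - 14)²) = 287/((678*(-1/4323))) + 1836/(34²) = 287/(-226/1441) + 1836/1156 = 287*(-1441/226) + 1836*(1/1156) = -413567/226 + 27/17 = -7024537/3842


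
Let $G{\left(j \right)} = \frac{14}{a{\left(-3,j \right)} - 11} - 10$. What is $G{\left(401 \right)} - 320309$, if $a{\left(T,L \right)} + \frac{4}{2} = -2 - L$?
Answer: $- \frac{66626359}{208} \approx -3.2032 \cdot 10^{5}$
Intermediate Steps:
$a{\left(T,L \right)} = -4 - L$ ($a{\left(T,L \right)} = -2 - \left(2 + L\right) = -4 - L$)
$G{\left(j \right)} = -10 + \frac{14}{-15 - j}$ ($G{\left(j \right)} = \frac{14}{\left(-4 - j\right) - 11} - 10 = \frac{14}{-15 - j} - 10 = -10 + \frac{14}{-15 - j}$)
$G{\left(401 \right)} - 320309 = \frac{2 \left(-82 - 2005\right)}{15 + 401} - 320309 = \frac{2 \left(-82 - 2005\right)}{416} - 320309 = 2 \cdot \frac{1}{416} \left(-2087\right) - 320309 = - \frac{2087}{208} - 320309 = - \frac{66626359}{208}$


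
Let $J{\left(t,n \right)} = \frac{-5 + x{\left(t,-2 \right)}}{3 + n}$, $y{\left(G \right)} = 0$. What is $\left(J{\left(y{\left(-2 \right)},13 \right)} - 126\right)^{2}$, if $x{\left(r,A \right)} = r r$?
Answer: $\frac{4084441}{256} \approx 15955.0$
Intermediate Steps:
$x{\left(r,A \right)} = r^{2}$
$J{\left(t,n \right)} = \frac{-5 + t^{2}}{3 + n}$
$\left(J{\left(y{\left(-2 \right)},13 \right)} - 126\right)^{2} = \left(\frac{-5 + 0^{2}}{3 + 13} - 126\right)^{2} = \left(\frac{-5 + 0}{16} - 126\right)^{2} = \left(\frac{1}{16} \left(-5\right) - 126\right)^{2} = \left(- \frac{5}{16} - 126\right)^{2} = \left(- \frac{2021}{16}\right)^{2} = \frac{4084441}{256}$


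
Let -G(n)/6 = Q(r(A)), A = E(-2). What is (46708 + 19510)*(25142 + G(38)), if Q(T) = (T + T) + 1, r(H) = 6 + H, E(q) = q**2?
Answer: 1656509488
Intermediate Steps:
A = 4 (A = (-2)**2 = 4)
Q(T) = 1 + 2*T (Q(T) = 2*T + 1 = 1 + 2*T)
G(n) = -126 (G(n) = -6*(1 + 2*(6 + 4)) = -6*(1 + 2*10) = -6*(1 + 20) = -6*21 = -126)
(46708 + 19510)*(25142 + G(38)) = (46708 + 19510)*(25142 - 126) = 66218*25016 = 1656509488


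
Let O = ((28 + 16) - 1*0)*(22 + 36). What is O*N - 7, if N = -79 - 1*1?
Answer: -204167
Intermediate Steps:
O = 2552 (O = (44 + 0)*58 = 44*58 = 2552)
N = -80 (N = -79 - 1 = -80)
O*N - 7 = 2552*(-80) - 7 = -204160 - 7 = -204167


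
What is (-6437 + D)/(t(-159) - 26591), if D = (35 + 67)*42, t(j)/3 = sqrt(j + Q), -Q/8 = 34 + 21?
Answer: 57250423/707086672 + 6459*I*sqrt(599)/707086672 ≈ 0.080967 + 0.00022357*I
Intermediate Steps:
Q = -440 (Q = -8*(34 + 21) = -8*55 = -440)
t(j) = 3*sqrt(-440 + j) (t(j) = 3*sqrt(j - 440) = 3*sqrt(-440 + j))
D = 4284 (D = 102*42 = 4284)
(-6437 + D)/(t(-159) - 26591) = (-6437 + 4284)/(3*sqrt(-440 - 159) - 26591) = -2153/(3*sqrt(-599) - 26591) = -2153/(3*(I*sqrt(599)) - 26591) = -2153/(3*I*sqrt(599) - 26591) = -2153/(-26591 + 3*I*sqrt(599))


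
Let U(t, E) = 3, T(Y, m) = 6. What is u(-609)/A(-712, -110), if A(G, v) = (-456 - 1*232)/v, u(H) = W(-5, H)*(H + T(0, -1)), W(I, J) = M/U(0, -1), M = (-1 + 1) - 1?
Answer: 11055/344 ≈ 32.137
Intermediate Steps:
M = -1 (M = 0 - 1 = -1)
W(I, J) = -1/3
u(H) = -2 - H/3 (u(H) = -(H + 6)/3 = -(6 + H)/3 = -2 - H/3)
A(G, v) = -688/v (A(G, v) = (-456 - 232)/v = -688/v)
u(-609)/A(-712, -110) = (-2 - 1/3*(-609))/((-688/(-110))) = (-2 + 203)/((-688*(-1/110))) = 201/(344/55) = 201*(55/344) = 11055/344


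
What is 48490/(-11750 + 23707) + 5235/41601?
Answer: 693275795/165807719 ≈ 4.1812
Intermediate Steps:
48490/(-11750 + 23707) + 5235/41601 = 48490/11957 + 5235*(1/41601) = 48490*(1/11957) + 1745/13867 = 48490/11957 + 1745/13867 = 693275795/165807719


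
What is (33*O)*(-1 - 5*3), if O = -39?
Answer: 20592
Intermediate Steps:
(33*O)*(-1 - 5*3) = (33*(-39))*(-1 - 5*3) = -1287*(-1 - 15) = -1287*(-16) = 20592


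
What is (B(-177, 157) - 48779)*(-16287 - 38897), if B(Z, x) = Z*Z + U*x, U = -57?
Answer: 1456802416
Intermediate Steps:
B(Z, x) = Z² - 57*x (B(Z, x) = Z*Z - 57*x = Z² - 57*x)
(B(-177, 157) - 48779)*(-16287 - 38897) = (((-177)² - 57*157) - 48779)*(-16287 - 38897) = ((31329 - 8949) - 48779)*(-55184) = (22380 - 48779)*(-55184) = -26399*(-55184) = 1456802416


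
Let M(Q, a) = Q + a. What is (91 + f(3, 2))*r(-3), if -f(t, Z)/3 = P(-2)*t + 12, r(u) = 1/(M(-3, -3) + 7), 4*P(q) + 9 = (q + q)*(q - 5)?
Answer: 49/4 ≈ 12.250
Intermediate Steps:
P(q) = -9/4 + q*(-5 + q)/2 (P(q) = -9/4 + ((q + q)*(q - 5))/4 = -9/4 + ((2*q)*(-5 + q))/4 = -9/4 + (2*q*(-5 + q))/4 = -9/4 + q*(-5 + q)/2)
r(u) = 1 (r(u) = 1/((-3 - 3) + 7) = 1/(-6 + 7) = 1/1 = 1)
f(t, Z) = -36 - 57*t/4 (f(t, Z) = -3*((-9/4 + (½)*(-2)² - 5/2*(-2))*t + 12) = -3*((-9/4 + (½)*4 + 5)*t + 12) = -3*((-9/4 + 2 + 5)*t + 12) = -3*(19*t/4 + 12) = -3*(12 + 19*t/4) = -36 - 57*t/4)
(91 + f(3, 2))*r(-3) = (91 + (-36 - 57/4*3))*1 = (91 + (-36 - 171/4))*1 = (91 - 315/4)*1 = (49/4)*1 = 49/4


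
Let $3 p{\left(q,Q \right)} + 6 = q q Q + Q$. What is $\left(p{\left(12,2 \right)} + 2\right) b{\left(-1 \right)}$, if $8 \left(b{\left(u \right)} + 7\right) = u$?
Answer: $- \frac{2755}{4} \approx -688.75$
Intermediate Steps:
$b{\left(u \right)} = -7 + \frac{u}{8}$
$p{\left(q,Q \right)} = -2 + \frac{Q}{3} + \frac{Q q^{2}}{3}$ ($p{\left(q,Q \right)} = -2 + \frac{q q Q + Q}{3} = -2 + \frac{q^{2} Q + Q}{3} = -2 + \frac{Q q^{2} + Q}{3} = -2 + \frac{Q + Q q^{2}}{3} = -2 + \left(\frac{Q}{3} + \frac{Q q^{2}}{3}\right) = -2 + \frac{Q}{3} + \frac{Q q^{2}}{3}$)
$\left(p{\left(12,2 \right)} + 2\right) b{\left(-1 \right)} = \left(\left(-2 + \frac{1}{3} \cdot 2 + \frac{1}{3} \cdot 2 \cdot 12^{2}\right) + 2\right) \left(-7 + \frac{1}{8} \left(-1\right)\right) = \left(\left(-2 + \frac{2}{3} + \frac{1}{3} \cdot 2 \cdot 144\right) + 2\right) \left(-7 - \frac{1}{8}\right) = \left(\left(-2 + \frac{2}{3} + 96\right) + 2\right) \left(- \frac{57}{8}\right) = \left(\frac{284}{3} + 2\right) \left(- \frac{57}{8}\right) = \frac{290}{3} \left(- \frac{57}{8}\right) = - \frac{2755}{4}$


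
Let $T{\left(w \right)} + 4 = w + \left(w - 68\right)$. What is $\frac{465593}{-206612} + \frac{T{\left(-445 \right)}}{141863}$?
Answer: $- \frac{66249180503}{29310598156} \approx -2.2602$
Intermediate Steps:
$T{\left(w \right)} = -72 + 2 w$ ($T{\left(w \right)} = -4 + \left(w + \left(w - 68\right)\right) = -4 + \left(w + \left(-68 + w\right)\right) = -4 + \left(-68 + 2 w\right) = -72 + 2 w$)
$\frac{465593}{-206612} + \frac{T{\left(-445 \right)}}{141863} = \frac{465593}{-206612} + \frac{-72 + 2 \left(-445\right)}{141863} = 465593 \left(- \frac{1}{206612}\right) + \left(-72 - 890\right) \frac{1}{141863} = - \frac{465593}{206612} - \frac{962}{141863} = - \frac{66249180503}{29310598156}$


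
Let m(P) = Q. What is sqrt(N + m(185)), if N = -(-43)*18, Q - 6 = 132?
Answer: 4*sqrt(57) ≈ 30.199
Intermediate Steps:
Q = 138 (Q = 6 + 132 = 138)
m(P) = 138
N = 774 (N = -43*(-18) = 774)
sqrt(N + m(185)) = sqrt(774 + 138) = sqrt(912) = 4*sqrt(57)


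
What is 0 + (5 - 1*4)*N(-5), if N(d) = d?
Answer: -5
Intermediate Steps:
0 + (5 - 1*4)*N(-5) = 0 + (5 - 1*4)*(-5) = 0 + (5 - 4)*(-5) = 0 + 1*(-5) = 0 - 5 = -5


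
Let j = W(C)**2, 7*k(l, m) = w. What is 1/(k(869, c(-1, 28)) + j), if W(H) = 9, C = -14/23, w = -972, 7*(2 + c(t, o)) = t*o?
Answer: -7/405 ≈ -0.017284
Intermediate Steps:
c(t, o) = -2 + o*t/7 (c(t, o) = -2 + (t*o)/7 = -2 + (o*t)/7 = -2 + o*t/7)
k(l, m) = -972/7 (k(l, m) = (1/7)*(-972) = -972/7)
C = -14/23 (C = -14*1/23 = -14/23 ≈ -0.60870)
j = 81 (j = 9**2 = 81)
1/(k(869, c(-1, 28)) + j) = 1/(-972/7 + 81) = 1/(-405/7) = -7/405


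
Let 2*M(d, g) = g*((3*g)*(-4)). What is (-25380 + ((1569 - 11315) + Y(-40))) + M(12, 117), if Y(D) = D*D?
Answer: -115660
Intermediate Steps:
M(d, g) = -6*g² (M(d, g) = (g*((3*g)*(-4)))/2 = (g*(-12*g))/2 = (-12*g²)/2 = -6*g²)
Y(D) = D²
(-25380 + ((1569 - 11315) + Y(-40))) + M(12, 117) = (-25380 + ((1569 - 11315) + (-40)²)) - 6*117² = (-25380 + (-9746 + 1600)) - 6*13689 = (-25380 - 8146) - 82134 = -33526 - 82134 = -115660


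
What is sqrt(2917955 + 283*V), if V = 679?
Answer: 12*sqrt(21598) ≈ 1763.6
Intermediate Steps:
sqrt(2917955 + 283*V) = sqrt(2917955 + 283*679) = sqrt(2917955 + 192157) = sqrt(3110112) = 12*sqrt(21598)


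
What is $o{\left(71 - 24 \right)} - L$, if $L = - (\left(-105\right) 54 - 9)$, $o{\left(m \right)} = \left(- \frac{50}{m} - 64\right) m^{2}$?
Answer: $-149405$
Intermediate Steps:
$o{\left(m \right)} = m^{2} \left(-64 - \frac{50}{m}\right)$ ($o{\left(m \right)} = \left(- \frac{50}{m} - 64\right) m^{2} = \left(-64 - \frac{50}{m}\right) m^{2} = m^{2} \left(-64 - \frac{50}{m}\right)$)
$L = 5679$ ($L = - (-5670 - 9) = \left(-1\right) \left(-5679\right) = 5679$)
$o{\left(71 - 24 \right)} - L = - 2 \left(71 - 24\right) \left(25 + 32 \left(71 - 24\right)\right) - 5679 = \left(-2\right) 47 \left(25 + 32 \cdot 47\right) - 5679 = \left(-2\right) 47 \left(25 + 1504\right) - 5679 = \left(-2\right) 47 \cdot 1529 - 5679 = -143726 - 5679 = -149405$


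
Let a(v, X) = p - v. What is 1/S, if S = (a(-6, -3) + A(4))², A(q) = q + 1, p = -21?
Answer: 1/100 ≈ 0.010000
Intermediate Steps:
a(v, X) = -21 - v
A(q) = 1 + q
S = 100 (S = ((-21 - 1*(-6)) + (1 + 4))² = ((-21 + 6) + 5)² = (-15 + 5)² = (-10)² = 100)
1/S = 1/100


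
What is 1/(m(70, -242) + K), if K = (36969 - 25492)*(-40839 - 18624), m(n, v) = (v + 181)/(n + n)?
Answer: -140/95543959201 ≈ -1.4653e-9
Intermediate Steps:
m(n, v) = (181 + v)/(2*n) (m(n, v) = (181 + v)/((2*n)) = (181 + v)*(1/(2*n)) = (181 + v)/(2*n))
K = -682456851 (K = 11477*(-59463) = -682456851)
1/(m(70, -242) + K) = 1/((1/2)*(181 - 242)/70 - 682456851) = 1/((1/2)*(1/70)*(-61) - 682456851) = 1/(-61/140 - 682456851) = 1/(-95543959201/140) = -140/95543959201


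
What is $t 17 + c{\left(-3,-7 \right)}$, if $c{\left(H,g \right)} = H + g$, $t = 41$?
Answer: $687$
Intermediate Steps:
$t 17 + c{\left(-3,-7 \right)} = 41 \cdot 17 - 10 = 697 - 10 = 687$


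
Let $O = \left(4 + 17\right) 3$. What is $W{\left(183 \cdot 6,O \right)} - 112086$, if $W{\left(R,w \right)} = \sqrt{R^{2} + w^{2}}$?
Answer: $-112086 + 9 \sqrt{14933} \approx -1.1099 \cdot 10^{5}$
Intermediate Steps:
$O = 63$ ($O = 21 \cdot 3 = 63$)
$W{\left(183 \cdot 6,O \right)} - 112086 = \sqrt{\left(183 \cdot 6\right)^{2} + 63^{2}} - 112086 = \sqrt{1098^{2} + 3969} - 112086 = \sqrt{1205604 + 3969} - 112086 = \sqrt{1209573} - 112086 = 9 \sqrt{14933} - 112086 = -112086 + 9 \sqrt{14933}$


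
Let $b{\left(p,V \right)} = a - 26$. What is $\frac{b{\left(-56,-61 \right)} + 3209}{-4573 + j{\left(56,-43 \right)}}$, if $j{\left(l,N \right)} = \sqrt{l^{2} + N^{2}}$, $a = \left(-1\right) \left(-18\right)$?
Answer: $- \frac{14638173}{20907344} - \frac{3201 \sqrt{4985}}{20907344} \approx -0.71095$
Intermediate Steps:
$a = 18$
$b{\left(p,V \right)} = -8$ ($b{\left(p,V \right)} = 18 - 26 = -8$)
$j{\left(l,N \right)} = \sqrt{N^{2} + l^{2}}$
$\frac{b{\left(-56,-61 \right)} + 3209}{-4573 + j{\left(56,-43 \right)}} = \frac{-8 + 3209}{-4573 + \sqrt{\left(-43\right)^{2} + 56^{2}}} = \frac{3201}{-4573 + \sqrt{1849 + 3136}} = \frac{3201}{-4573 + \sqrt{4985}}$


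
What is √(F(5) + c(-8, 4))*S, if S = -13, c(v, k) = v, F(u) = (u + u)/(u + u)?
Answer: -13*I*√7 ≈ -34.395*I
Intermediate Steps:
F(u) = 1 (F(u) = (2*u)/((2*u)) = (2*u)*(1/(2*u)) = 1)
√(F(5) + c(-8, 4))*S = √(1 - 8)*(-13) = √(-7)*(-13) = (I*√7)*(-13) = -13*I*√7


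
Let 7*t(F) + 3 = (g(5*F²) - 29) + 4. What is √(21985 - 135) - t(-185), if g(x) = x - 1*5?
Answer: -171092/7 + 5*√874 ≈ -24294.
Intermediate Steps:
g(x) = -5 + x (g(x) = x - 5 = -5 + x)
t(F) = -33/7 + 5*F²/7 (t(F) = -3/7 + (((-5 + 5*F²) - 29) + 4)/7 = -3/7 + ((-34 + 5*F²) + 4)/7 = -3/7 + (-30 + 5*F²)/7 = -3/7 + (-30/7 + 5*F²/7) = -33/7 + 5*F²/7)
√(21985 - 135) - t(-185) = √(21985 - 135) - (-33/7 + (5/7)*(-185)²) = √21850 - (-33/7 + (5/7)*34225) = 5*√874 - (-33/7 + 171125/7) = 5*√874 - 1*171092/7 = 5*√874 - 171092/7 = -171092/7 + 5*√874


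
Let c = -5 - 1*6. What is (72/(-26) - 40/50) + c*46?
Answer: -33122/65 ≈ -509.57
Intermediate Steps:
c = -11 (c = -5 - 6 = -11)
(72/(-26) - 40/50) + c*46 = (72/(-26) - 40/50) - 11*46 = (72*(-1/26) - 40*1/50) - 506 = (-36/13 - ⅘) - 506 = -232/65 - 506 = -33122/65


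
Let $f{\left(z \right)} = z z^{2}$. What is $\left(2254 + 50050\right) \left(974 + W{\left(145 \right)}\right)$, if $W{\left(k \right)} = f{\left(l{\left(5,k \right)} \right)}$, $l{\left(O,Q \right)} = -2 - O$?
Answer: $33003824$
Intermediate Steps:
$f{\left(z \right)} = z^{3}$
$W{\left(k \right)} = -343$ ($W{\left(k \right)} = \left(-2 - 5\right)^{3} = \left(-7\right)^{3} = -343$)
$\left(2254 + 50050\right) \left(974 + W{\left(145 \right)}\right) = \left(2254 + 50050\right) \left(974 - 343\right) = 52304 \cdot 631 = 33003824$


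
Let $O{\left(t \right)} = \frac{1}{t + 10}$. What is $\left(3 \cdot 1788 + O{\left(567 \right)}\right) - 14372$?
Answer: $- \frac{5197615}{577} \approx -9008.0$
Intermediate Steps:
$O{\left(t \right)} = \frac{1}{10 + t}$
$\left(3 \cdot 1788 + O{\left(567 \right)}\right) - 14372 = \left(3 \cdot 1788 + \frac{1}{10 + 567}\right) - 14372 = \left(5364 + \frac{1}{577}\right) + \left(-115637 + 101265\right) = \left(5364 + \frac{1}{577}\right) - 14372 = \frac{3095029}{577} - 14372 = - \frac{5197615}{577}$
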